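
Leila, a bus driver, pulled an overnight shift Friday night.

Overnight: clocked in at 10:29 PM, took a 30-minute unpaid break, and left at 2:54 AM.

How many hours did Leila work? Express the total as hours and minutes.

3 h 55 min

Overnight: 10:29 PM → midnight = 1 h 31 min; midnight → 2:54 AM = 2 h 54 min; span 4 h 25 min; less 30 min break → 3 h 55 min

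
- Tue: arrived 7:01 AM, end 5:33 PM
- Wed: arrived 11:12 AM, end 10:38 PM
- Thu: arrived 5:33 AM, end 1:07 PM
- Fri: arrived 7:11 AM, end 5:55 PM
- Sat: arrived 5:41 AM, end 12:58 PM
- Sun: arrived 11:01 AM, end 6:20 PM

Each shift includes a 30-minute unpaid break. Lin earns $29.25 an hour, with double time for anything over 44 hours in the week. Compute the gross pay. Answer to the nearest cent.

Tue: 7:01 AM–5:33 PM = 10 h 32 min; less 30 min break → 10 h 2 min
Wed: 11:12 AM–10:38 PM = 11 h 26 min; less 30 min break → 10 h 56 min
Thu: 5:33 AM–1:07 PM = 7 h 34 min; less 30 min break → 7 h 4 min
Fri: 7:11 AM–5:55 PM = 10 h 44 min; less 30 min break → 10 h 14 min
Sat: 5:41 AM–12:58 PM = 7 h 17 min; less 30 min break → 6 h 47 min
Sun: 11:01 AM–6:20 PM = 7 h 19 min; less 30 min break → 6 h 49 min
Total worked: 51 h 52 min = 3112 min.
Regular 44 h 0 min = 2640 min at $29.25/h; overtime 7 h 52 min = 472 min at $58.50/h.
Pay = (2640 × $29.25 + 472 × $58.50) ÷ 60 = $1747.20.

$1747.20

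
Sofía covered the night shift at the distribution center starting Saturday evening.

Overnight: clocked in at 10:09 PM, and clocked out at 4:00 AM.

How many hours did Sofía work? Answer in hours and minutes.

Overnight: 10:09 PM → midnight = 1 h 51 min; midnight → 4:00 AM = 4 h 0 min; span 5 h 51 min

5 h 51 min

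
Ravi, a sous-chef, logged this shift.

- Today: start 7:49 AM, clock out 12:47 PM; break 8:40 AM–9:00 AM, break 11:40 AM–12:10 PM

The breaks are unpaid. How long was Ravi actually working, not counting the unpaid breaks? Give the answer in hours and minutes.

4 h 8 min

Today: 7:49 AM–12:47 PM = 4 h 58 min; less 50 min break → 4 h 8 min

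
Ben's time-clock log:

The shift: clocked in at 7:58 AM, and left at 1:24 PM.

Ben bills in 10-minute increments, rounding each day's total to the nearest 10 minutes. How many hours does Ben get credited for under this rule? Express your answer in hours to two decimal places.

5.50 hours

The shift: 7:58 AM–1:24 PM = 5 h 26 min → rounds to 5 h 30 min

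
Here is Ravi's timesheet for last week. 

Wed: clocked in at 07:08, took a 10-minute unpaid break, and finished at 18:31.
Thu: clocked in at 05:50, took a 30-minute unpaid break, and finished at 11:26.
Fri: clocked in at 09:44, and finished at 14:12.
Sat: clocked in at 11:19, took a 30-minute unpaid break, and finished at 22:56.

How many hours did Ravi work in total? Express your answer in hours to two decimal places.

31.90 hours

Wed: 07:08–18:31 = 11 h 23 min; less 10 min break → 11 h 13 min
Thu: 05:50–11:26 = 5 h 36 min; less 30 min break → 5 h 6 min
Fri: 09:44–14:12 = 4 h 28 min
Sat: 11:19–22:56 = 11 h 37 min; less 30 min break → 11 h 7 min
Total: 11 h 13 min + 5 h 6 min + 4 h 28 min + 11 h 7 min = 31 h 54 min.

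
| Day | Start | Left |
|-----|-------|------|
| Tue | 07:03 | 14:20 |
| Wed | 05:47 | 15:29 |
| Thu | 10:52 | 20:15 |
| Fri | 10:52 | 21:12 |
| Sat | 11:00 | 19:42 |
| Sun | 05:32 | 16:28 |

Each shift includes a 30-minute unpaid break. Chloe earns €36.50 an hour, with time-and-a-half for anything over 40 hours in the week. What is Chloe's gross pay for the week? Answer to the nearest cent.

€2190.00

Tue: 07:03–14:20 = 7 h 17 min; less 30 min break → 6 h 47 min
Wed: 05:47–15:29 = 9 h 42 min; less 30 min break → 9 h 12 min
Thu: 10:52–20:15 = 9 h 23 min; less 30 min break → 8 h 53 min
Fri: 10:52–21:12 = 10 h 20 min; less 30 min break → 9 h 50 min
Sat: 11:00–19:42 = 8 h 42 min; less 30 min break → 8 h 12 min
Sun: 05:32–16:28 = 10 h 56 min; less 30 min break → 10 h 26 min
Total worked: 53 h 20 min = 3200 min.
Regular 40 h 0 min = 2400 min at €36.50/h; overtime 13 h 20 min = 800 min at €54.75/h.
Pay = (2400 × €36.50 + 800 × €54.75) ÷ 60 = €2190.00.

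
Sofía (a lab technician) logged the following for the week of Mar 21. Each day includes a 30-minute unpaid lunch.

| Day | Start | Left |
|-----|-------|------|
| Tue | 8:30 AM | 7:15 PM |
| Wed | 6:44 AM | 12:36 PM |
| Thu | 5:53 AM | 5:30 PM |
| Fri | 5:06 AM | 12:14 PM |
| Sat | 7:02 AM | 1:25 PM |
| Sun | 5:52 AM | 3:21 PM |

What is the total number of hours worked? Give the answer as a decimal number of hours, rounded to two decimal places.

48.23 hours

Tue: 8:30 AM–7:15 PM = 10 h 45 min; less 30 min break → 10 h 15 min
Wed: 6:44 AM–12:36 PM = 5 h 52 min; less 30 min break → 5 h 22 min
Thu: 5:53 AM–5:30 PM = 11 h 37 min; less 30 min break → 11 h 7 min
Fri: 5:06 AM–12:14 PM = 7 h 8 min; less 30 min break → 6 h 38 min
Sat: 7:02 AM–1:25 PM = 6 h 23 min; less 30 min break → 5 h 53 min
Sun: 5:52 AM–3:21 PM = 9 h 29 min; less 30 min break → 8 h 59 min
Total: 10 h 15 min + 5 h 22 min + 11 h 7 min + 6 h 38 min + 5 h 53 min + 8 h 59 min = 48 h 14 min.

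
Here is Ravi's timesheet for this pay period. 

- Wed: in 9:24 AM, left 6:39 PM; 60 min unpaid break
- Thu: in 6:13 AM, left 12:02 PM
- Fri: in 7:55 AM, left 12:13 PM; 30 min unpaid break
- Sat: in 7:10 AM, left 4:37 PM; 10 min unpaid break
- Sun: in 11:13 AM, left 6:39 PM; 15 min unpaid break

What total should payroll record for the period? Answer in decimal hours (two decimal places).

34.33 hours

Wed: 9:24 AM–6:39 PM = 9 h 15 min; less 60 min break → 8 h 15 min
Thu: 6:13 AM–12:02 PM = 5 h 49 min
Fri: 7:55 AM–12:13 PM = 4 h 18 min; less 30 min break → 3 h 48 min
Sat: 7:10 AM–4:37 PM = 9 h 27 min; less 10 min break → 9 h 17 min
Sun: 11:13 AM–6:39 PM = 7 h 26 min; less 15 min break → 7 h 11 min
Total: 8 h 15 min + 5 h 49 min + 3 h 48 min + 9 h 17 min + 7 h 11 min = 34 h 20 min.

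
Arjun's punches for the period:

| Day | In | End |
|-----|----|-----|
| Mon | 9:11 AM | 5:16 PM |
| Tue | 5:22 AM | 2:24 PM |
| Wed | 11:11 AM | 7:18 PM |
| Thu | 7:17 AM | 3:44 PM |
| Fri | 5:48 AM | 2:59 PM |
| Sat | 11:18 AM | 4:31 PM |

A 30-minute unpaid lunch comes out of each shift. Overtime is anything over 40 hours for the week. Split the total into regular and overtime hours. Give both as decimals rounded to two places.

Regular 40.00 hours, overtime 5.08 hours

Mon: 9:11 AM–5:16 PM = 8 h 5 min; less 30 min break → 7 h 35 min
Tue: 5:22 AM–2:24 PM = 9 h 2 min; less 30 min break → 8 h 32 min
Wed: 11:11 AM–7:18 PM = 8 h 7 min; less 30 min break → 7 h 37 min
Thu: 7:17 AM–3:44 PM = 8 h 27 min; less 30 min break → 7 h 57 min
Fri: 5:48 AM–2:59 PM = 9 h 11 min; less 30 min break → 8 h 41 min
Sat: 11:18 AM–4:31 PM = 5 h 13 min; less 30 min break → 4 h 43 min
Total worked: 45 h 5 min = 45.08 h.
Threshold 40 h → overtime 5 h 5 min, regular 40 h 0 min.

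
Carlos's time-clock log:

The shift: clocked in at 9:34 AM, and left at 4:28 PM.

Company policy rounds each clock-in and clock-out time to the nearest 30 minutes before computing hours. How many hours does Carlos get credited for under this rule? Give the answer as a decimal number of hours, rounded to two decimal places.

The shift: in 9:34 AM→9:30 AM, out 4:28 PM→4:30 PM; 7 h 0 min

7.00 hours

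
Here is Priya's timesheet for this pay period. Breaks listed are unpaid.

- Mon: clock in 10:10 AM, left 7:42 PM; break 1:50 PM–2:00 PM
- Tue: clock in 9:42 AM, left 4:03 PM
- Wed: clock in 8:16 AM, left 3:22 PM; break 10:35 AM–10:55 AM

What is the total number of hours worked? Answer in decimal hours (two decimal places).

22.48 hours

Mon: 10:10 AM–7:42 PM = 9 h 32 min; less 10 min break → 9 h 22 min
Tue: 9:42 AM–4:03 PM = 6 h 21 min
Wed: 8:16 AM–3:22 PM = 7 h 6 min; less 20 min break → 6 h 46 min
Total: 9 h 22 min + 6 h 21 min + 6 h 46 min = 22 h 29 min.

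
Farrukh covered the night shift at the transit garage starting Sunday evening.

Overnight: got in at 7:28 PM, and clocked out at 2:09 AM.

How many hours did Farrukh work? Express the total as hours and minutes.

6 h 41 min

Overnight: 7:28 PM → midnight = 4 h 32 min; midnight → 2:09 AM = 2 h 9 min; span 6 h 41 min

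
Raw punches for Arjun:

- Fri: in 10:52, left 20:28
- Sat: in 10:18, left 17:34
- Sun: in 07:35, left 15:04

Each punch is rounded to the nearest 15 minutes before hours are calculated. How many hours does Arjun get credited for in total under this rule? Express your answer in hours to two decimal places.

Fri: in 10:52→10:45, out 20:28→20:30; 9 h 45 min
Sat: in 10:18→10:15, out 17:34→17:30; 7 h 15 min
Sun: in 07:35→07:30, out 15:04→15:00; 7 h 30 min
Total credited: 24 h 30 min.

24.50 hours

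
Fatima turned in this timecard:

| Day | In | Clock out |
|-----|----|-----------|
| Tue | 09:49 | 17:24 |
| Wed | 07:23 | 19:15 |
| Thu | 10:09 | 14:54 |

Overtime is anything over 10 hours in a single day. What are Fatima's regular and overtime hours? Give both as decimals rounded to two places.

Regular 22.33 hours, overtime 1.87 hours

Tue: 09:49–17:24 = 7 h 35 min
Wed: 07:23–19:15 = 11 h 52 min
Thu: 10:09–14:54 = 4 h 45 min
Tue reg 7 h 35 min / OT 0 h 0 min; Wed reg 10 h 0 min / OT 1 h 52 min; Thu reg 4 h 45 min / OT 0 h 0 min.
Totals: regular 22 h 20 min, overtime 1 h 52 min.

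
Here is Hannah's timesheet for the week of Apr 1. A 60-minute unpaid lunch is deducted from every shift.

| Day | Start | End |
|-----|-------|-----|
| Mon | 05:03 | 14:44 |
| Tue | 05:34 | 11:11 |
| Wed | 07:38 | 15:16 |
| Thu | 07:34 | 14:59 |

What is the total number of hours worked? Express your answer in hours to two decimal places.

26.35 hours

Mon: 05:03–14:44 = 9 h 41 min; less 60 min break → 8 h 41 min
Tue: 05:34–11:11 = 5 h 37 min; less 60 min break → 4 h 37 min
Wed: 07:38–15:16 = 7 h 38 min; less 60 min break → 6 h 38 min
Thu: 07:34–14:59 = 7 h 25 min; less 60 min break → 6 h 25 min
Total: 8 h 41 min + 4 h 37 min + 6 h 38 min + 6 h 25 min = 26 h 21 min.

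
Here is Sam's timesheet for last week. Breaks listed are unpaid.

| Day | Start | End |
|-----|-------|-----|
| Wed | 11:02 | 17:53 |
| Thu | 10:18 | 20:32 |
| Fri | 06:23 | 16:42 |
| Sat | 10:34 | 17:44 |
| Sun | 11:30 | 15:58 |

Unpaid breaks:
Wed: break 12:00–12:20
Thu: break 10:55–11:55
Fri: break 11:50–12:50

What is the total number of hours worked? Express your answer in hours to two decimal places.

Wed: 11:02–17:53 = 6 h 51 min; less 20 min break → 6 h 31 min
Thu: 10:18–20:32 = 10 h 14 min; less 60 min break → 9 h 14 min
Fri: 06:23–16:42 = 10 h 19 min; less 60 min break → 9 h 19 min
Sat: 10:34–17:44 = 7 h 10 min
Sun: 11:30–15:58 = 4 h 28 min
Total: 6 h 31 min + 9 h 14 min + 9 h 19 min + 7 h 10 min + 4 h 28 min = 36 h 42 min.

36.70 hours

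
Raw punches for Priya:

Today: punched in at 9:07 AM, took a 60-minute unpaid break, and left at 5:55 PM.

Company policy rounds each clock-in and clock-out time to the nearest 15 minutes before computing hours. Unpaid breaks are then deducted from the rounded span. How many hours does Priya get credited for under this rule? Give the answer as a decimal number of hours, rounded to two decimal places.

8.00 hours

Today: in 9:07 AM→9:00 AM, out 5:55 PM→6:00 PM; 9 h 0 min − 60 min = 8 h 0 min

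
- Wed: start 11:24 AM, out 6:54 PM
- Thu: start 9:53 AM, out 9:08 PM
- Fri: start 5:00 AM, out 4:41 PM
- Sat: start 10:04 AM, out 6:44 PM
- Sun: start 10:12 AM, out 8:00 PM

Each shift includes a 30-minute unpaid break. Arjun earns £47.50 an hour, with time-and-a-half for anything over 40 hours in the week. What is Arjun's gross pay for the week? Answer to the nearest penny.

£2356.00

Wed: 11:24 AM–6:54 PM = 7 h 30 min; less 30 min break → 7 h 0 min
Thu: 9:53 AM–9:08 PM = 11 h 15 min; less 30 min break → 10 h 45 min
Fri: 5:00 AM–4:41 PM = 11 h 41 min; less 30 min break → 11 h 11 min
Sat: 10:04 AM–6:44 PM = 8 h 40 min; less 30 min break → 8 h 10 min
Sun: 10:12 AM–8:00 PM = 9 h 48 min; less 30 min break → 9 h 18 min
Total worked: 46 h 24 min = 2784 min.
Regular 40 h 0 min = 2400 min at £47.50/h; overtime 6 h 24 min = 384 min at £71.25/h.
Pay = (2400 × £47.50 + 384 × £71.25) ÷ 60 = £2356.00.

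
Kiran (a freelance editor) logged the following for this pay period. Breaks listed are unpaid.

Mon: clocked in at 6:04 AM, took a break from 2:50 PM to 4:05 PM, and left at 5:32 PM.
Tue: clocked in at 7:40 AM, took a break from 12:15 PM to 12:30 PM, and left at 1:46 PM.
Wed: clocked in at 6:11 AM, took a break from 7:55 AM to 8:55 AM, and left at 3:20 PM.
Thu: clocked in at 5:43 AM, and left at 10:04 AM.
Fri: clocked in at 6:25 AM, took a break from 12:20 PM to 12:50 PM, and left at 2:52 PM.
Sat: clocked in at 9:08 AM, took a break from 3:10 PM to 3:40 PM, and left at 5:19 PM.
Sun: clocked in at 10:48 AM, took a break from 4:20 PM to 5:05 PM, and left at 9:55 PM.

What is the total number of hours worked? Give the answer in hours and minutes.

Mon: 6:04 AM–5:32 PM = 11 h 28 min; less 75 min break → 10 h 13 min
Tue: 7:40 AM–1:46 PM = 6 h 6 min; less 15 min break → 5 h 51 min
Wed: 6:11 AM–3:20 PM = 9 h 9 min; less 60 min break → 8 h 9 min
Thu: 5:43 AM–10:04 AM = 4 h 21 min
Fri: 6:25 AM–2:52 PM = 8 h 27 min; less 30 min break → 7 h 57 min
Sat: 9:08 AM–5:19 PM = 8 h 11 min; less 30 min break → 7 h 41 min
Sun: 10:48 AM–9:55 PM = 11 h 7 min; less 45 min break → 10 h 22 min
Total: 10 h 13 min + 5 h 51 min + 8 h 9 min + 4 h 21 min + 7 h 57 min + 7 h 41 min + 10 h 22 min = 54 h 34 min.

54 h 34 min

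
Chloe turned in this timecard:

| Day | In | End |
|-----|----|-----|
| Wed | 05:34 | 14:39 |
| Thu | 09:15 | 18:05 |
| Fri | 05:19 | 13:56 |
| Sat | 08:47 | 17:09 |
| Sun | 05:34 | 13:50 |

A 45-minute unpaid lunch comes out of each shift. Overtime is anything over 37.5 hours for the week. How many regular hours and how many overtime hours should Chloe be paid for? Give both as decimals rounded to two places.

Regular 37.50 hours, overtime 1.92 hours

Wed: 05:34–14:39 = 9 h 5 min; less 45 min break → 8 h 20 min
Thu: 09:15–18:05 = 8 h 50 min; less 45 min break → 8 h 5 min
Fri: 05:19–13:56 = 8 h 37 min; less 45 min break → 7 h 52 min
Sat: 08:47–17:09 = 8 h 22 min; less 45 min break → 7 h 37 min
Sun: 05:34–13:50 = 8 h 16 min; less 45 min break → 7 h 31 min
Total worked: 39 h 25 min = 39.42 h.
Threshold 37.5 h → overtime 1 h 55 min, regular 37 h 30 min.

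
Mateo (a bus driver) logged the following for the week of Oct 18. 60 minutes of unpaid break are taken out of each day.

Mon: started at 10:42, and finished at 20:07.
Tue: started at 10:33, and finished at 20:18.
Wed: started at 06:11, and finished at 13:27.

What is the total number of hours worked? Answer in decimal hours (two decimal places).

Mon: 10:42–20:07 = 9 h 25 min; less 60 min break → 8 h 25 min
Tue: 10:33–20:18 = 9 h 45 min; less 60 min break → 8 h 45 min
Wed: 06:11–13:27 = 7 h 16 min; less 60 min break → 6 h 16 min
Total: 8 h 25 min + 8 h 45 min + 6 h 16 min = 23 h 26 min.

23.43 hours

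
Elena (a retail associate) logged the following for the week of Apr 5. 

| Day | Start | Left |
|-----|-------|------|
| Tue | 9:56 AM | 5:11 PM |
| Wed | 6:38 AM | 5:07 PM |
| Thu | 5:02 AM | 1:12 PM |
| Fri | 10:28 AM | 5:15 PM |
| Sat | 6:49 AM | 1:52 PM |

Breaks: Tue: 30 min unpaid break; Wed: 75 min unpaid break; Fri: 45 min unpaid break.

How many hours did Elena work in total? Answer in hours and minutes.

Tue: 9:56 AM–5:11 PM = 7 h 15 min; less 30 min break → 6 h 45 min
Wed: 6:38 AM–5:07 PM = 10 h 29 min; less 75 min break → 9 h 14 min
Thu: 5:02 AM–1:12 PM = 8 h 10 min
Fri: 10:28 AM–5:15 PM = 6 h 47 min; less 45 min break → 6 h 2 min
Sat: 6:49 AM–1:52 PM = 7 h 3 min
Total: 6 h 45 min + 9 h 14 min + 8 h 10 min + 6 h 2 min + 7 h 3 min = 37 h 14 min.

37 h 14 min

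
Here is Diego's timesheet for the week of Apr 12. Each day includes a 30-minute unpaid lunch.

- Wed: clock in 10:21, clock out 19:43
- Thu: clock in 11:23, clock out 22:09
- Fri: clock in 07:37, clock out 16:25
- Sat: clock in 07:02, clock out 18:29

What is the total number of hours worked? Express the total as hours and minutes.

Wed: 10:21–19:43 = 9 h 22 min; less 30 min break → 8 h 52 min
Thu: 11:23–22:09 = 10 h 46 min; less 30 min break → 10 h 16 min
Fri: 07:37–16:25 = 8 h 48 min; less 30 min break → 8 h 18 min
Sat: 07:02–18:29 = 11 h 27 min; less 30 min break → 10 h 57 min
Total: 8 h 52 min + 10 h 16 min + 8 h 18 min + 10 h 57 min = 38 h 23 min.

38 h 23 min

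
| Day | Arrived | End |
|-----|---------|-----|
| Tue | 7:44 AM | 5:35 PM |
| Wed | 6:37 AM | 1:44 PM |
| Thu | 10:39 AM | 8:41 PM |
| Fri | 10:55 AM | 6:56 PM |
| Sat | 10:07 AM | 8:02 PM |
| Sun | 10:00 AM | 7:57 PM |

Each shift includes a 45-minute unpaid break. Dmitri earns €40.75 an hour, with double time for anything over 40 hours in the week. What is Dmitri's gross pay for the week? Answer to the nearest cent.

€2476.24

Tue: 7:44 AM–5:35 PM = 9 h 51 min; less 45 min break → 9 h 6 min
Wed: 6:37 AM–1:44 PM = 7 h 7 min; less 45 min break → 6 h 22 min
Thu: 10:39 AM–8:41 PM = 10 h 2 min; less 45 min break → 9 h 17 min
Fri: 10:55 AM–6:56 PM = 8 h 1 min; less 45 min break → 7 h 16 min
Sat: 10:07 AM–8:02 PM = 9 h 55 min; less 45 min break → 9 h 10 min
Sun: 10:00 AM–7:57 PM = 9 h 57 min; less 45 min break → 9 h 12 min
Total worked: 50 h 23 min = 3023 min.
Regular 40 h 0 min = 2400 min at €40.75/h; overtime 10 h 23 min = 623 min at €81.50/h.
Pay = (2400 × €40.75 + 623 × €81.50) ÷ 60 = €2476.24.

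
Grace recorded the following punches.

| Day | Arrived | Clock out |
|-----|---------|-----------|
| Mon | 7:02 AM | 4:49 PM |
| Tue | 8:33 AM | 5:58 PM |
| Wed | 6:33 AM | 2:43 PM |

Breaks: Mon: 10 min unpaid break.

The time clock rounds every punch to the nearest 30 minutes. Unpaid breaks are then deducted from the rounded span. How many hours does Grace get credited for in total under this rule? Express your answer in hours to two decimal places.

27.33 hours

Mon: in 7:02 AM→7:00 AM, out 4:49 PM→5:00 PM; 10 h 0 min − 10 min = 9 h 50 min
Tue: in 8:33 AM→8:30 AM, out 5:58 PM→6:00 PM; 9 h 30 min
Wed: in 6:33 AM→6:30 AM, out 2:43 PM→2:30 PM; 8 h 0 min
Total credited: 27 h 20 min.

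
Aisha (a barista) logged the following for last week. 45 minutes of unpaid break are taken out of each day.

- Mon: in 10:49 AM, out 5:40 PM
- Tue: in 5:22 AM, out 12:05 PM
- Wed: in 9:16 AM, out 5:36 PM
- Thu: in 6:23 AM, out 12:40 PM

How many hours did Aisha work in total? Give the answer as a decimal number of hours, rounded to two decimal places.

25.18 hours

Mon: 10:49 AM–5:40 PM = 6 h 51 min; less 45 min break → 6 h 6 min
Tue: 5:22 AM–12:05 PM = 6 h 43 min; less 45 min break → 5 h 58 min
Wed: 9:16 AM–5:36 PM = 8 h 20 min; less 45 min break → 7 h 35 min
Thu: 6:23 AM–12:40 PM = 6 h 17 min; less 45 min break → 5 h 32 min
Total: 6 h 6 min + 5 h 58 min + 7 h 35 min + 5 h 32 min = 25 h 11 min.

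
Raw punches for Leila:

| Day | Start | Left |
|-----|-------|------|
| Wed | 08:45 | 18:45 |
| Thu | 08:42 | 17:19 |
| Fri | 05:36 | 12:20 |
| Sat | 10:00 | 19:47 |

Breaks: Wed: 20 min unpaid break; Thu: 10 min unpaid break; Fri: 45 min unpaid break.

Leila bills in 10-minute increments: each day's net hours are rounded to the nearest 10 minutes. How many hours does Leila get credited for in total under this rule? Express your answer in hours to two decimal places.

34.00 hours

Wed: 08:45–18:45 = 10 h 0 min − 20 min = 9 h 40 min → rounds to 9 h 40 min
Thu: 08:42–17:19 = 8 h 37 min − 10 min = 8 h 27 min → rounds to 8 h 30 min
Fri: 05:36–12:20 = 6 h 44 min − 45 min = 5 h 59 min → rounds to 6 h 0 min
Sat: 10:00–19:47 = 9 h 47 min → rounds to 9 h 50 min
Total credited: 34 h 0 min.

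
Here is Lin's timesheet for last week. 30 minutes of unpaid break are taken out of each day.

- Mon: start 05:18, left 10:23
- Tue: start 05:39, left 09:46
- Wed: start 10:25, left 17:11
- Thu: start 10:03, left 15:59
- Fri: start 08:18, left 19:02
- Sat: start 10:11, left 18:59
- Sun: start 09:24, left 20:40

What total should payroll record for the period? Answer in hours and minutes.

49 h 12 min

Mon: 05:18–10:23 = 5 h 5 min; less 30 min break → 4 h 35 min
Tue: 05:39–09:46 = 4 h 7 min; less 30 min break → 3 h 37 min
Wed: 10:25–17:11 = 6 h 46 min; less 30 min break → 6 h 16 min
Thu: 10:03–15:59 = 5 h 56 min; less 30 min break → 5 h 26 min
Fri: 08:18–19:02 = 10 h 44 min; less 30 min break → 10 h 14 min
Sat: 10:11–18:59 = 8 h 48 min; less 30 min break → 8 h 18 min
Sun: 09:24–20:40 = 11 h 16 min; less 30 min break → 10 h 46 min
Total: 4 h 35 min + 3 h 37 min + 6 h 16 min + 5 h 26 min + 10 h 14 min + 8 h 18 min + 10 h 46 min = 49 h 12 min.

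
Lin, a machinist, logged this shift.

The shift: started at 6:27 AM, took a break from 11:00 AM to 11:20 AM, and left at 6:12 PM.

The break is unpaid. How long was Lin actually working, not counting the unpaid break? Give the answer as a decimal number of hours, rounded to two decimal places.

The shift: 6:27 AM–6:12 PM = 11 h 45 min; less 20 min break → 11 h 25 min

11.42 hours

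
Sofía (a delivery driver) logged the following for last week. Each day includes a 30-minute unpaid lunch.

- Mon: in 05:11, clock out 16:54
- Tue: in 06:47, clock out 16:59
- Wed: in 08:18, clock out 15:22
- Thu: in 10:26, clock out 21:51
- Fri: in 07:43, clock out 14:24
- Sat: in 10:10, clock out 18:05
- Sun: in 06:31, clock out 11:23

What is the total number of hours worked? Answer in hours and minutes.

56 h 22 min

Mon: 05:11–16:54 = 11 h 43 min; less 30 min break → 11 h 13 min
Tue: 06:47–16:59 = 10 h 12 min; less 30 min break → 9 h 42 min
Wed: 08:18–15:22 = 7 h 4 min; less 30 min break → 6 h 34 min
Thu: 10:26–21:51 = 11 h 25 min; less 30 min break → 10 h 55 min
Fri: 07:43–14:24 = 6 h 41 min; less 30 min break → 6 h 11 min
Sat: 10:10–18:05 = 7 h 55 min; less 30 min break → 7 h 25 min
Sun: 06:31–11:23 = 4 h 52 min; less 30 min break → 4 h 22 min
Total: 11 h 13 min + 9 h 42 min + 6 h 34 min + 10 h 55 min + 6 h 11 min + 7 h 25 min + 4 h 22 min = 56 h 22 min.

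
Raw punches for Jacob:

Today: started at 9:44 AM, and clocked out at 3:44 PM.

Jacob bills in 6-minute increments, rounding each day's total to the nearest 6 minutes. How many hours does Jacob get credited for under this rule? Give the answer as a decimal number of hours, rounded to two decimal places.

Today: 9:44 AM–3:44 PM = 6 h 0 min → rounds to 6 h 0 min

6.00 hours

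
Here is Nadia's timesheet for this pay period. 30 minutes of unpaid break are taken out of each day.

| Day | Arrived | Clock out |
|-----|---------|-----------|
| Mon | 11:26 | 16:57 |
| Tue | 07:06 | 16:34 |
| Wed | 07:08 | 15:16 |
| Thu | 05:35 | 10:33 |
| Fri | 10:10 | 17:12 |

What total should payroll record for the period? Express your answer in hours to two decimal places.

32.62 hours

Mon: 11:26–16:57 = 5 h 31 min; less 30 min break → 5 h 1 min
Tue: 07:06–16:34 = 9 h 28 min; less 30 min break → 8 h 58 min
Wed: 07:08–15:16 = 8 h 8 min; less 30 min break → 7 h 38 min
Thu: 05:35–10:33 = 4 h 58 min; less 30 min break → 4 h 28 min
Fri: 10:10–17:12 = 7 h 2 min; less 30 min break → 6 h 32 min
Total: 5 h 1 min + 8 h 58 min + 7 h 38 min + 4 h 28 min + 6 h 32 min = 32 h 37 min.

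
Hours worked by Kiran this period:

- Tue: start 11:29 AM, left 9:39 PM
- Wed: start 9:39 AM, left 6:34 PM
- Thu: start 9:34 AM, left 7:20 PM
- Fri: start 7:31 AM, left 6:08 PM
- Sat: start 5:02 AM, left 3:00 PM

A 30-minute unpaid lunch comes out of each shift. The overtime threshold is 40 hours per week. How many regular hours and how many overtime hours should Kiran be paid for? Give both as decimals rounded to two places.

Tue: 11:29 AM–9:39 PM = 10 h 10 min; less 30 min break → 9 h 40 min
Wed: 9:39 AM–6:34 PM = 8 h 55 min; less 30 min break → 8 h 25 min
Thu: 9:34 AM–7:20 PM = 9 h 46 min; less 30 min break → 9 h 16 min
Fri: 7:31 AM–6:08 PM = 10 h 37 min; less 30 min break → 10 h 7 min
Sat: 5:02 AM–3:00 PM = 9 h 58 min; less 30 min break → 9 h 28 min
Total worked: 46 h 56 min = 46.93 h.
Threshold 40 h → overtime 6 h 56 min, regular 40 h 0 min.

Regular 40.00 hours, overtime 6.93 hours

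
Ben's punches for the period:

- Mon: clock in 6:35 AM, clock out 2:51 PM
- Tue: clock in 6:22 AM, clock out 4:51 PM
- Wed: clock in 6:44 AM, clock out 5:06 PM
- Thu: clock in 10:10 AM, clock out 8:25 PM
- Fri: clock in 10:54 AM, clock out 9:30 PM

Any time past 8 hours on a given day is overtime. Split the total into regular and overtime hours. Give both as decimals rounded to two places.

Mon: 6:35 AM–2:51 PM = 8 h 16 min
Tue: 6:22 AM–4:51 PM = 10 h 29 min
Wed: 6:44 AM–5:06 PM = 10 h 22 min
Thu: 10:10 AM–8:25 PM = 10 h 15 min
Fri: 10:54 AM–9:30 PM = 10 h 36 min
Mon reg 8 h 0 min / OT 0 h 16 min; Tue reg 8 h 0 min / OT 2 h 29 min; Wed reg 8 h 0 min / OT 2 h 22 min; Thu reg 8 h 0 min / OT 2 h 15 min; Fri reg 8 h 0 min / OT 2 h 36 min.
Totals: regular 40 h 0 min, overtime 9 h 58 min.

Regular 40.00 hours, overtime 9.97 hours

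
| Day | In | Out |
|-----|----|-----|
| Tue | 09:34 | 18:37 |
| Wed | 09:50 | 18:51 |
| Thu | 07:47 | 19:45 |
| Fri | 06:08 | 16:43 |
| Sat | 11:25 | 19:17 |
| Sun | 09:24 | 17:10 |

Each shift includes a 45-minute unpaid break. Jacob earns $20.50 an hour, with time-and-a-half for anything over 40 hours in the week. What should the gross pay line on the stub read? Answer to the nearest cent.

$1181.31

Tue: 09:34–18:37 = 9 h 3 min; less 45 min break → 8 h 18 min
Wed: 09:50–18:51 = 9 h 1 min; less 45 min break → 8 h 16 min
Thu: 07:47–19:45 = 11 h 58 min; less 45 min break → 11 h 13 min
Fri: 06:08–16:43 = 10 h 35 min; less 45 min break → 9 h 50 min
Sat: 11:25–19:17 = 7 h 52 min; less 45 min break → 7 h 7 min
Sun: 09:24–17:10 = 7 h 46 min; less 45 min break → 7 h 1 min
Total worked: 51 h 45 min = 3105 min.
Regular 40 h 0 min = 2400 min at $20.50/h; overtime 11 h 45 min = 705 min at $30.75/h.
Pay = (2400 × $20.50 + 705 × $30.75) ÷ 60 = $1181.31.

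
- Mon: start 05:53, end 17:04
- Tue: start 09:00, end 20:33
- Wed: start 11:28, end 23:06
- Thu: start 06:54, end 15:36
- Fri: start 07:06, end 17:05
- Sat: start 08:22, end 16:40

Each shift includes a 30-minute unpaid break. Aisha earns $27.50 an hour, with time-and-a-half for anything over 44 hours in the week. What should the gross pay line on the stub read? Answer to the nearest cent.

$1801.94

Mon: 05:53–17:04 = 11 h 11 min; less 30 min break → 10 h 41 min
Tue: 09:00–20:33 = 11 h 33 min; less 30 min break → 11 h 3 min
Wed: 11:28–23:06 = 11 h 38 min; less 30 min break → 11 h 8 min
Thu: 06:54–15:36 = 8 h 42 min; less 30 min break → 8 h 12 min
Fri: 07:06–17:05 = 9 h 59 min; less 30 min break → 9 h 29 min
Sat: 08:22–16:40 = 8 h 18 min; less 30 min break → 7 h 48 min
Total worked: 58 h 21 min = 3501 min.
Regular 44 h 0 min = 2640 min at $27.50/h; overtime 14 h 21 min = 861 min at $41.25/h.
Pay = (2640 × $27.50 + 861 × $41.25) ÷ 60 = $1801.94.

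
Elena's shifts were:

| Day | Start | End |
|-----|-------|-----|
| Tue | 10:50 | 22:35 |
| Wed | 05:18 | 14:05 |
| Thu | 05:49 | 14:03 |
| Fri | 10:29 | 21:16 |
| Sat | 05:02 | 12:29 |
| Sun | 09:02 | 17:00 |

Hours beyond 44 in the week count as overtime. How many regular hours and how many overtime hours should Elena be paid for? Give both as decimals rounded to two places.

Regular 44.00 hours, overtime 10.97 hours

Tue: 10:50–22:35 = 11 h 45 min
Wed: 05:18–14:05 = 8 h 47 min
Thu: 05:49–14:03 = 8 h 14 min
Fri: 10:29–21:16 = 10 h 47 min
Sat: 05:02–12:29 = 7 h 27 min
Sun: 09:02–17:00 = 7 h 58 min
Total worked: 54 h 58 min = 54.97 h.
Threshold 44 h → overtime 10 h 58 min, regular 44 h 0 min.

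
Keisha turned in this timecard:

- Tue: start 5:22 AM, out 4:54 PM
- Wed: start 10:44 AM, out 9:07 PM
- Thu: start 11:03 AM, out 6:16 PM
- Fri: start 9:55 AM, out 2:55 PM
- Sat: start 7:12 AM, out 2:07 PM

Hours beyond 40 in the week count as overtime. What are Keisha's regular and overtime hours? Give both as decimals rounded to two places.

Tue: 5:22 AM–4:54 PM = 11 h 32 min
Wed: 10:44 AM–9:07 PM = 10 h 23 min
Thu: 11:03 AM–6:16 PM = 7 h 13 min
Fri: 9:55 AM–2:55 PM = 5 h 0 min
Sat: 7:12 AM–2:07 PM = 6 h 55 min
Total worked: 41 h 3 min = 41.05 h.
Threshold 40 h → overtime 1 h 3 min, regular 40 h 0 min.

Regular 40.00 hours, overtime 1.05 hours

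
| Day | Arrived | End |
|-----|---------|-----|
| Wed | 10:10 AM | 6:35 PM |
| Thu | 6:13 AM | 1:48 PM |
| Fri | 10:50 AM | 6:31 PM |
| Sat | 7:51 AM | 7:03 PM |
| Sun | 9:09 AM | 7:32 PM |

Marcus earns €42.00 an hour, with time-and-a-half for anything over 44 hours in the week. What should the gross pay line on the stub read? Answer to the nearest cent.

Wed: 10:10 AM–6:35 PM = 8 h 25 min
Thu: 6:13 AM–1:48 PM = 7 h 35 min
Fri: 10:50 AM–6:31 PM = 7 h 41 min
Sat: 7:51 AM–7:03 PM = 11 h 12 min
Sun: 9:09 AM–7:32 PM = 10 h 23 min
Total worked: 45 h 16 min = 2716 min.
Regular 44 h 0 min = 2640 min at €42.00/h; overtime 1 h 16 min = 76 min at €63.00/h.
Pay = (2640 × €42.00 + 76 × €63.00) ÷ 60 = €1927.80.

€1927.80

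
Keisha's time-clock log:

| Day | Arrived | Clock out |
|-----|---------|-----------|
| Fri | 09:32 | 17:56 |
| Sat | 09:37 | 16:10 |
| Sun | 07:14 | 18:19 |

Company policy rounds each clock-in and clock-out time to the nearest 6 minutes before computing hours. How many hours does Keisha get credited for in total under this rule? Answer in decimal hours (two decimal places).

Fri: in 09:32→09:30, out 17:56→17:54; 8 h 24 min
Sat: in 09:37→09:36, out 16:10→16:12; 6 h 36 min
Sun: in 07:14→07:12, out 18:19→18:18; 11 h 6 min
Total credited: 26 h 6 min.

26.10 hours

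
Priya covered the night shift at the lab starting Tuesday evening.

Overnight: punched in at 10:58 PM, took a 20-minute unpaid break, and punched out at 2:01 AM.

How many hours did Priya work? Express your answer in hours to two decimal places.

2.72 hours

Overnight: 10:58 PM → midnight = 1 h 2 min; midnight → 2:01 AM = 2 h 1 min; span 3 h 3 min; less 20 min break → 2 h 43 min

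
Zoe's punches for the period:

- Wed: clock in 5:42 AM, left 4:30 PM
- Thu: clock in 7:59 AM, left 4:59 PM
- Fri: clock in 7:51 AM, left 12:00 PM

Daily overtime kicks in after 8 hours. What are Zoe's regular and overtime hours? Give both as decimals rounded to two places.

Regular 20.15 hours, overtime 3.80 hours

Wed: 5:42 AM–4:30 PM = 10 h 48 min
Thu: 7:59 AM–4:59 PM = 9 h 0 min
Fri: 7:51 AM–12:00 PM = 4 h 9 min
Wed reg 8 h 0 min / OT 2 h 48 min; Thu reg 8 h 0 min / OT 1 h 0 min; Fri reg 4 h 9 min / OT 0 h 0 min.
Totals: regular 20 h 9 min, overtime 3 h 48 min.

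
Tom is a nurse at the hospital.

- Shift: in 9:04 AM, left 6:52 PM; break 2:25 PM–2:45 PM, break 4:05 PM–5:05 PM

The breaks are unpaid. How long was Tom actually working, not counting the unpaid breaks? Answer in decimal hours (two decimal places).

8.47 hours

Shift: 9:04 AM–6:52 PM = 9 h 48 min; less 80 min break → 8 h 28 min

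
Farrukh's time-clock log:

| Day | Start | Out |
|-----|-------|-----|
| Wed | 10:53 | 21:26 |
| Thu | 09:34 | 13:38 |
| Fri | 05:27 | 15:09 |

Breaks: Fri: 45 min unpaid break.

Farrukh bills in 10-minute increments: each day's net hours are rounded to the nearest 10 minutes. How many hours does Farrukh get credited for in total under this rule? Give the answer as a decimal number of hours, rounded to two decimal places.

Wed: 10:53–21:26 = 10 h 33 min → rounds to 10 h 30 min
Thu: 09:34–13:38 = 4 h 4 min → rounds to 4 h 0 min
Fri: 05:27–15:09 = 9 h 42 min − 45 min = 8 h 57 min → rounds to 9 h 0 min
Total credited: 23 h 30 min.

23.50 hours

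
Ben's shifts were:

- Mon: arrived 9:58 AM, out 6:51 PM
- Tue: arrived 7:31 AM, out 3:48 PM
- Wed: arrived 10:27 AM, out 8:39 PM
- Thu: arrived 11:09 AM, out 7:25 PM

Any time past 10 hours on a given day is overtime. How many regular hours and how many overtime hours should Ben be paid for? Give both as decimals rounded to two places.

Mon: 9:58 AM–6:51 PM = 8 h 53 min
Tue: 7:31 AM–3:48 PM = 8 h 17 min
Wed: 10:27 AM–8:39 PM = 10 h 12 min
Thu: 11:09 AM–7:25 PM = 8 h 16 min
Mon reg 8 h 53 min / OT 0 h 0 min; Tue reg 8 h 17 min / OT 0 h 0 min; Wed reg 10 h 0 min / OT 0 h 12 min; Thu reg 8 h 16 min / OT 0 h 0 min.
Totals: regular 35 h 26 min, overtime 0 h 12 min.

Regular 35.43 hours, overtime 0.20 hours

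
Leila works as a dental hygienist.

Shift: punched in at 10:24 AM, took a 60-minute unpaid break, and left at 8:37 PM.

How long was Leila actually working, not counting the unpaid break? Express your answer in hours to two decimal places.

9.22 hours

Shift: 10:24 AM–8:37 PM = 10 h 13 min; less 60 min break → 9 h 13 min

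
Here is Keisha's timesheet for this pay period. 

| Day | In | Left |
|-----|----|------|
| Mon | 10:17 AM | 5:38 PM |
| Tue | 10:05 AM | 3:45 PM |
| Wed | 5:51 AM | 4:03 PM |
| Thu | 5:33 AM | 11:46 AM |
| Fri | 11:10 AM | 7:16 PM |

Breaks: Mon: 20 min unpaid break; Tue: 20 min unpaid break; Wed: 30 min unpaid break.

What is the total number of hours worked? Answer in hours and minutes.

Mon: 10:17 AM–5:38 PM = 7 h 21 min; less 20 min break → 7 h 1 min
Tue: 10:05 AM–3:45 PM = 5 h 40 min; less 20 min break → 5 h 20 min
Wed: 5:51 AM–4:03 PM = 10 h 12 min; less 30 min break → 9 h 42 min
Thu: 5:33 AM–11:46 AM = 6 h 13 min
Fri: 11:10 AM–7:16 PM = 8 h 6 min
Total: 7 h 1 min + 5 h 20 min + 9 h 42 min + 6 h 13 min + 8 h 6 min = 36 h 22 min.

36 h 22 min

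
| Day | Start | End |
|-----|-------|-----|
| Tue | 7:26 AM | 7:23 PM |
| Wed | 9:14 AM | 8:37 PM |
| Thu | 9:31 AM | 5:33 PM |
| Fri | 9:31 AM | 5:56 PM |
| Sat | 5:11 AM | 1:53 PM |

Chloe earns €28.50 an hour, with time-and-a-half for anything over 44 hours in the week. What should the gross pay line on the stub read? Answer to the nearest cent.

€1445.66

Tue: 7:26 AM–7:23 PM = 11 h 57 min
Wed: 9:14 AM–8:37 PM = 11 h 23 min
Thu: 9:31 AM–5:33 PM = 8 h 2 min
Fri: 9:31 AM–5:56 PM = 8 h 25 min
Sat: 5:11 AM–1:53 PM = 8 h 42 min
Total worked: 48 h 29 min = 2909 min.
Regular 44 h 0 min = 2640 min at €28.50/h; overtime 4 h 29 min = 269 min at €42.75/h.
Pay = (2640 × €28.50 + 269 × €42.75) ÷ 60 = €1445.66.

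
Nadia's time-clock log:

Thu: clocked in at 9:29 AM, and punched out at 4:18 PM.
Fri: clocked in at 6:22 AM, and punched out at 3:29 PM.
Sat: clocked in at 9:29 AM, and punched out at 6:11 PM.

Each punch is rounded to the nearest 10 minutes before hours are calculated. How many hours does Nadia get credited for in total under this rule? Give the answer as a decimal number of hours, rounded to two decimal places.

Thu: in 9:29 AM→9:30 AM, out 4:18 PM→4:20 PM; 6 h 50 min
Fri: in 6:22 AM→6:20 AM, out 3:29 PM→3:30 PM; 9 h 10 min
Sat: in 9:29 AM→9:30 AM, out 6:11 PM→6:10 PM; 8 h 40 min
Total credited: 24 h 40 min.

24.67 hours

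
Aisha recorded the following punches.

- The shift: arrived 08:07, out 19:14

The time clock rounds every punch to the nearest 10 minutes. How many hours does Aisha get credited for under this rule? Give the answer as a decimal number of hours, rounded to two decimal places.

The shift: in 08:07→08:10, out 19:14→19:10; 11 h 0 min

11.00 hours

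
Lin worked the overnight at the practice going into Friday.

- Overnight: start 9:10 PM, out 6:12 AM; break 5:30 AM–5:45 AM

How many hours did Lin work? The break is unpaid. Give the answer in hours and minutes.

8 h 47 min

Overnight: 9:10 PM → midnight = 2 h 50 min; midnight → 6:12 AM = 6 h 12 min; span 9 h 2 min; less 15 min break → 8 h 47 min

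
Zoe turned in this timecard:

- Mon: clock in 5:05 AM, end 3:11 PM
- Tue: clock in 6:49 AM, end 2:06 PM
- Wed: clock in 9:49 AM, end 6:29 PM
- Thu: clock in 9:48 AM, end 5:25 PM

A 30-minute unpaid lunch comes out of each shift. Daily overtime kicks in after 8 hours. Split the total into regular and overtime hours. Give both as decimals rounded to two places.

Mon: 5:05 AM–3:11 PM = 10 h 6 min; less 30 min break → 9 h 36 min
Tue: 6:49 AM–2:06 PM = 7 h 17 min; less 30 min break → 6 h 47 min
Wed: 9:49 AM–6:29 PM = 8 h 40 min; less 30 min break → 8 h 10 min
Thu: 9:48 AM–5:25 PM = 7 h 37 min; less 30 min break → 7 h 7 min
Mon reg 8 h 0 min / OT 1 h 36 min; Tue reg 6 h 47 min / OT 0 h 0 min; Wed reg 8 h 0 min / OT 0 h 10 min; Thu reg 7 h 7 min / OT 0 h 0 min.
Totals: regular 29 h 54 min, overtime 1 h 46 min.

Regular 29.90 hours, overtime 1.77 hours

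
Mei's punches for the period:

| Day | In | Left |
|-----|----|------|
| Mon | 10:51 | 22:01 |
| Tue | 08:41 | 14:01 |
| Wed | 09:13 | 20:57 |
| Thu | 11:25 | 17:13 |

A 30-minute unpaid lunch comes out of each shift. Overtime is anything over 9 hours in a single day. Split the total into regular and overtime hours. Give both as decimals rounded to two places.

Mon: 10:51–22:01 = 11 h 10 min; less 30 min break → 10 h 40 min
Tue: 08:41–14:01 = 5 h 20 min; less 30 min break → 4 h 50 min
Wed: 09:13–20:57 = 11 h 44 min; less 30 min break → 11 h 14 min
Thu: 11:25–17:13 = 5 h 48 min; less 30 min break → 5 h 18 min
Mon reg 9 h 0 min / OT 1 h 40 min; Tue reg 4 h 50 min / OT 0 h 0 min; Wed reg 9 h 0 min / OT 2 h 14 min; Thu reg 5 h 18 min / OT 0 h 0 min.
Totals: regular 28 h 8 min, overtime 3 h 54 min.

Regular 28.13 hours, overtime 3.90 hours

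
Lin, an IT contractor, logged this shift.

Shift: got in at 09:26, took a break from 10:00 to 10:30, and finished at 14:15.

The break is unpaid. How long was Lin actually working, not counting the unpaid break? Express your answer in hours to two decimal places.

4.32 hours

Shift: 09:26–14:15 = 4 h 49 min; less 30 min break → 4 h 19 min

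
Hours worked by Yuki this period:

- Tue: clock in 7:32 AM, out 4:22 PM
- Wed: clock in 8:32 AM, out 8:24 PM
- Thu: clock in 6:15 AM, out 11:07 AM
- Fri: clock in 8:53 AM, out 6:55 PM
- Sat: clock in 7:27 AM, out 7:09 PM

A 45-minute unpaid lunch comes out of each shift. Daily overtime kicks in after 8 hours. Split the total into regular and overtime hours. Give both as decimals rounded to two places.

Regular 36.12 hours, overtime 7.43 hours

Tue: 7:32 AM–4:22 PM = 8 h 50 min; less 45 min break → 8 h 5 min
Wed: 8:32 AM–8:24 PM = 11 h 52 min; less 45 min break → 11 h 7 min
Thu: 6:15 AM–11:07 AM = 4 h 52 min; less 45 min break → 4 h 7 min
Fri: 8:53 AM–6:55 PM = 10 h 2 min; less 45 min break → 9 h 17 min
Sat: 7:27 AM–7:09 PM = 11 h 42 min; less 45 min break → 10 h 57 min
Tue reg 8 h 0 min / OT 0 h 5 min; Wed reg 8 h 0 min / OT 3 h 7 min; Thu reg 4 h 7 min / OT 0 h 0 min; Fri reg 8 h 0 min / OT 1 h 17 min; Sat reg 8 h 0 min / OT 2 h 57 min.
Totals: regular 36 h 7 min, overtime 7 h 26 min.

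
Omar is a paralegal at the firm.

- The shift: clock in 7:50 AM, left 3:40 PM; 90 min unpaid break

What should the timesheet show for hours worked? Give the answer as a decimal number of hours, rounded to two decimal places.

The shift: 7:50 AM–3:40 PM = 7 h 50 min; less 90 min break → 6 h 20 min

6.33 hours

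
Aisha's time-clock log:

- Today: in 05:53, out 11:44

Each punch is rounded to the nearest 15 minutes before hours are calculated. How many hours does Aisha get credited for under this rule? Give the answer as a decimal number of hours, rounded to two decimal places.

5.75 hours

Today: in 05:53→06:00, out 11:44→11:45; 5 h 45 min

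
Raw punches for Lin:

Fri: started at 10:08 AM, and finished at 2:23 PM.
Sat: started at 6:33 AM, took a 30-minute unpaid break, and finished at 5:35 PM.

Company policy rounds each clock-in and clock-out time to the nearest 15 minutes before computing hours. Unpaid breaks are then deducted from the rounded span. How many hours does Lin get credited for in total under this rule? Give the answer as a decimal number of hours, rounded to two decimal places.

Fri: in 10:08 AM→10:15 AM, out 2:23 PM→2:30 PM; 4 h 15 min
Sat: in 6:33 AM→6:30 AM, out 5:35 PM→5:30 PM; 11 h 0 min − 30 min = 10 h 30 min
Total credited: 14 h 45 min.

14.75 hours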